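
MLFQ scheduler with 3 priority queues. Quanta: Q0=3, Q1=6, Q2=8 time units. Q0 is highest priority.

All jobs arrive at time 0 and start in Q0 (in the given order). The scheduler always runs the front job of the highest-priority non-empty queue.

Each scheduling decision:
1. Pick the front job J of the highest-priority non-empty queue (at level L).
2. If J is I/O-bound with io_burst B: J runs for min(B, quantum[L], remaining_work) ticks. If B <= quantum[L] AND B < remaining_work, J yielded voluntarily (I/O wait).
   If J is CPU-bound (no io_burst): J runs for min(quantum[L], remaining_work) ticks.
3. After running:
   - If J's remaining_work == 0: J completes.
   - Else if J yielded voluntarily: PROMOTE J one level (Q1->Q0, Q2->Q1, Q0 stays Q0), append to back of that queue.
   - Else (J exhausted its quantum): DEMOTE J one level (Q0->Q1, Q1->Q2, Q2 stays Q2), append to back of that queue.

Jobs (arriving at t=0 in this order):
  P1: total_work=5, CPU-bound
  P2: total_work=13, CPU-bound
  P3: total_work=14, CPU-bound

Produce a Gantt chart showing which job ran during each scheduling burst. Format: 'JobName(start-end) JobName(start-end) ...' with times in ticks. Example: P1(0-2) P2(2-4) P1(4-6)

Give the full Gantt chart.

t=0-3: P1@Q0 runs 3, rem=2, quantum used, demote→Q1. Q0=[P2,P3] Q1=[P1] Q2=[]
t=3-6: P2@Q0 runs 3, rem=10, quantum used, demote→Q1. Q0=[P3] Q1=[P1,P2] Q2=[]
t=6-9: P3@Q0 runs 3, rem=11, quantum used, demote→Q1. Q0=[] Q1=[P1,P2,P3] Q2=[]
t=9-11: P1@Q1 runs 2, rem=0, completes. Q0=[] Q1=[P2,P3] Q2=[]
t=11-17: P2@Q1 runs 6, rem=4, quantum used, demote→Q2. Q0=[] Q1=[P3] Q2=[P2]
t=17-23: P3@Q1 runs 6, rem=5, quantum used, demote→Q2. Q0=[] Q1=[] Q2=[P2,P3]
t=23-27: P2@Q2 runs 4, rem=0, completes. Q0=[] Q1=[] Q2=[P3]
t=27-32: P3@Q2 runs 5, rem=0, completes. Q0=[] Q1=[] Q2=[]

Answer: P1(0-3) P2(3-6) P3(6-9) P1(9-11) P2(11-17) P3(17-23) P2(23-27) P3(27-32)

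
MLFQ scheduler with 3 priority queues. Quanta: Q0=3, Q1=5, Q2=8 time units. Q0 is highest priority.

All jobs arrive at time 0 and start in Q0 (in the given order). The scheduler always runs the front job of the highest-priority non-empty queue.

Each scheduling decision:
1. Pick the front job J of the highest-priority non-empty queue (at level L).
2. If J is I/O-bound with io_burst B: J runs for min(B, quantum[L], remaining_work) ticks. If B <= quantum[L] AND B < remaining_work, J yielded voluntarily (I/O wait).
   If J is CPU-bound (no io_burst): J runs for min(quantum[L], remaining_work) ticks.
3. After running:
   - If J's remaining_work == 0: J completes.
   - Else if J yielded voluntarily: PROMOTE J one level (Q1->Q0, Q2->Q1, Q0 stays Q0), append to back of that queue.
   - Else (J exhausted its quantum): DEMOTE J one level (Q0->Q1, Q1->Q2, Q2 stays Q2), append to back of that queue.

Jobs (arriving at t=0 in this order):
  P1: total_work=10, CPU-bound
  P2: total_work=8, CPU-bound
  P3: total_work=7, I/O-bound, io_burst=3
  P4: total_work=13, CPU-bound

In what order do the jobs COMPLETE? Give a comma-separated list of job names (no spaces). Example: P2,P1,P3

Answer: P3,P2,P1,P4

Derivation:
t=0-3: P1@Q0 runs 3, rem=7, quantum used, demote→Q1. Q0=[P2,P3,P4] Q1=[P1] Q2=[]
t=3-6: P2@Q0 runs 3, rem=5, quantum used, demote→Q1. Q0=[P3,P4] Q1=[P1,P2] Q2=[]
t=6-9: P3@Q0 runs 3, rem=4, I/O yield, promote→Q0. Q0=[P4,P3] Q1=[P1,P2] Q2=[]
t=9-12: P4@Q0 runs 3, rem=10, quantum used, demote→Q1. Q0=[P3] Q1=[P1,P2,P4] Q2=[]
t=12-15: P3@Q0 runs 3, rem=1, I/O yield, promote→Q0. Q0=[P3] Q1=[P1,P2,P4] Q2=[]
t=15-16: P3@Q0 runs 1, rem=0, completes. Q0=[] Q1=[P1,P2,P4] Q2=[]
t=16-21: P1@Q1 runs 5, rem=2, quantum used, demote→Q2. Q0=[] Q1=[P2,P4] Q2=[P1]
t=21-26: P2@Q1 runs 5, rem=0, completes. Q0=[] Q1=[P4] Q2=[P1]
t=26-31: P4@Q1 runs 5, rem=5, quantum used, demote→Q2. Q0=[] Q1=[] Q2=[P1,P4]
t=31-33: P1@Q2 runs 2, rem=0, completes. Q0=[] Q1=[] Q2=[P4]
t=33-38: P4@Q2 runs 5, rem=0, completes. Q0=[] Q1=[] Q2=[]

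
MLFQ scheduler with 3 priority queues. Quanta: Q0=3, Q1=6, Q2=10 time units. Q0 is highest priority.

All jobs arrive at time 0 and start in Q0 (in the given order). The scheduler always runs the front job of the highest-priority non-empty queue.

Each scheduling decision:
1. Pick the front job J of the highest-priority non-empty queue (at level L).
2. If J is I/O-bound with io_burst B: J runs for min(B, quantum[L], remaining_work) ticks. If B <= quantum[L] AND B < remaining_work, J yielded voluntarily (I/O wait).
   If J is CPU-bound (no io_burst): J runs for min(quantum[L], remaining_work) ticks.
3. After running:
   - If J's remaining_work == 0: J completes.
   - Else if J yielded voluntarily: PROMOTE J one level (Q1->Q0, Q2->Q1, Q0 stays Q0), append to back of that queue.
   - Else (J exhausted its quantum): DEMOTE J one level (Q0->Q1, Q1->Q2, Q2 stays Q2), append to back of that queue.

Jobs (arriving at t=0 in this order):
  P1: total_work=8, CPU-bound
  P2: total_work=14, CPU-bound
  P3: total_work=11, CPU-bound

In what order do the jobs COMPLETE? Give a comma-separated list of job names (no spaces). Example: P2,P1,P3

t=0-3: P1@Q0 runs 3, rem=5, quantum used, demote→Q1. Q0=[P2,P3] Q1=[P1] Q2=[]
t=3-6: P2@Q0 runs 3, rem=11, quantum used, demote→Q1. Q0=[P3] Q1=[P1,P2] Q2=[]
t=6-9: P3@Q0 runs 3, rem=8, quantum used, demote→Q1. Q0=[] Q1=[P1,P2,P3] Q2=[]
t=9-14: P1@Q1 runs 5, rem=0, completes. Q0=[] Q1=[P2,P3] Q2=[]
t=14-20: P2@Q1 runs 6, rem=5, quantum used, demote→Q2. Q0=[] Q1=[P3] Q2=[P2]
t=20-26: P3@Q1 runs 6, rem=2, quantum used, demote→Q2. Q0=[] Q1=[] Q2=[P2,P3]
t=26-31: P2@Q2 runs 5, rem=0, completes. Q0=[] Q1=[] Q2=[P3]
t=31-33: P3@Q2 runs 2, rem=0, completes. Q0=[] Q1=[] Q2=[]

Answer: P1,P2,P3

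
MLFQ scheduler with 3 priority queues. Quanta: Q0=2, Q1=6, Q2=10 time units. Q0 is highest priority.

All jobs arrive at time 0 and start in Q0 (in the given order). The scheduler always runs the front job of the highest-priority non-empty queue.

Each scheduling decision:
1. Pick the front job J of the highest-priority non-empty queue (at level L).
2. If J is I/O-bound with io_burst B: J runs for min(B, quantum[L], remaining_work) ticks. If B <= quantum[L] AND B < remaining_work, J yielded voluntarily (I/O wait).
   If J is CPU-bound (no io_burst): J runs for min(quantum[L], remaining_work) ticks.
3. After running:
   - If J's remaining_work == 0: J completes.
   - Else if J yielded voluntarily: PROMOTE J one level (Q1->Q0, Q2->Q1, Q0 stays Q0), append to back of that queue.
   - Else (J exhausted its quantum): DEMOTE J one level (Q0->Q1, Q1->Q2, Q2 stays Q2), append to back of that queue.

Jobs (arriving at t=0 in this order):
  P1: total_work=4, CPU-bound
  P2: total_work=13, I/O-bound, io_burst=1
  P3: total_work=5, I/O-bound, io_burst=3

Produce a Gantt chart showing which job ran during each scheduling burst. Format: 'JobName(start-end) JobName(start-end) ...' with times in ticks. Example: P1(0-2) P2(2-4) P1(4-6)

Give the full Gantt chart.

t=0-2: P1@Q0 runs 2, rem=2, quantum used, demote→Q1. Q0=[P2,P3] Q1=[P1] Q2=[]
t=2-3: P2@Q0 runs 1, rem=12, I/O yield, promote→Q0. Q0=[P3,P2] Q1=[P1] Q2=[]
t=3-5: P3@Q0 runs 2, rem=3, quantum used, demote→Q1. Q0=[P2] Q1=[P1,P3] Q2=[]
t=5-6: P2@Q0 runs 1, rem=11, I/O yield, promote→Q0. Q0=[P2] Q1=[P1,P3] Q2=[]
t=6-7: P2@Q0 runs 1, rem=10, I/O yield, promote→Q0. Q0=[P2] Q1=[P1,P3] Q2=[]
t=7-8: P2@Q0 runs 1, rem=9, I/O yield, promote→Q0. Q0=[P2] Q1=[P1,P3] Q2=[]
t=8-9: P2@Q0 runs 1, rem=8, I/O yield, promote→Q0. Q0=[P2] Q1=[P1,P3] Q2=[]
t=9-10: P2@Q0 runs 1, rem=7, I/O yield, promote→Q0. Q0=[P2] Q1=[P1,P3] Q2=[]
t=10-11: P2@Q0 runs 1, rem=6, I/O yield, promote→Q0. Q0=[P2] Q1=[P1,P3] Q2=[]
t=11-12: P2@Q0 runs 1, rem=5, I/O yield, promote→Q0. Q0=[P2] Q1=[P1,P3] Q2=[]
t=12-13: P2@Q0 runs 1, rem=4, I/O yield, promote→Q0. Q0=[P2] Q1=[P1,P3] Q2=[]
t=13-14: P2@Q0 runs 1, rem=3, I/O yield, promote→Q0. Q0=[P2] Q1=[P1,P3] Q2=[]
t=14-15: P2@Q0 runs 1, rem=2, I/O yield, promote→Q0. Q0=[P2] Q1=[P1,P3] Q2=[]
t=15-16: P2@Q0 runs 1, rem=1, I/O yield, promote→Q0. Q0=[P2] Q1=[P1,P3] Q2=[]
t=16-17: P2@Q0 runs 1, rem=0, completes. Q0=[] Q1=[P1,P3] Q2=[]
t=17-19: P1@Q1 runs 2, rem=0, completes. Q0=[] Q1=[P3] Q2=[]
t=19-22: P3@Q1 runs 3, rem=0, completes. Q0=[] Q1=[] Q2=[]

Answer: P1(0-2) P2(2-3) P3(3-5) P2(5-6) P2(6-7) P2(7-8) P2(8-9) P2(9-10) P2(10-11) P2(11-12) P2(12-13) P2(13-14) P2(14-15) P2(15-16) P2(16-17) P1(17-19) P3(19-22)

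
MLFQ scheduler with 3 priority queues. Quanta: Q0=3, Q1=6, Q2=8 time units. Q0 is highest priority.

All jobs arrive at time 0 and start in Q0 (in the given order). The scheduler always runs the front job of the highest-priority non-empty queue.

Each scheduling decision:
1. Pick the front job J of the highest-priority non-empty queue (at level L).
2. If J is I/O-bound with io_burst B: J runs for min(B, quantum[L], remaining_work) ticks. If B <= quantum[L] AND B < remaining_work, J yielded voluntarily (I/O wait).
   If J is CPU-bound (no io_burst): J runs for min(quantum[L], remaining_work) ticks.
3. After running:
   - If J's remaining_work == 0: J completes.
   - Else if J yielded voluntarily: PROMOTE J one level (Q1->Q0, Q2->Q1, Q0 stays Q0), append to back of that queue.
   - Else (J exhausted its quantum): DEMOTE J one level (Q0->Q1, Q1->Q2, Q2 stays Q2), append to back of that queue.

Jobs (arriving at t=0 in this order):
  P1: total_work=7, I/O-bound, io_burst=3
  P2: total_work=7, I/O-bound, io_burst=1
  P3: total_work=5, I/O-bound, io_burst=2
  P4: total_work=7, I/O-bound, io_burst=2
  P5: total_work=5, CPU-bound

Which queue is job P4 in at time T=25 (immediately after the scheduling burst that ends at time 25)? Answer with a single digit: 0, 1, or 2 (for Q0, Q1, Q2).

Answer: 0

Derivation:
t=0-3: P1@Q0 runs 3, rem=4, I/O yield, promote→Q0. Q0=[P2,P3,P4,P5,P1] Q1=[] Q2=[]
t=3-4: P2@Q0 runs 1, rem=6, I/O yield, promote→Q0. Q0=[P3,P4,P5,P1,P2] Q1=[] Q2=[]
t=4-6: P3@Q0 runs 2, rem=3, I/O yield, promote→Q0. Q0=[P4,P5,P1,P2,P3] Q1=[] Q2=[]
t=6-8: P4@Q0 runs 2, rem=5, I/O yield, promote→Q0. Q0=[P5,P1,P2,P3,P4] Q1=[] Q2=[]
t=8-11: P5@Q0 runs 3, rem=2, quantum used, demote→Q1. Q0=[P1,P2,P3,P4] Q1=[P5] Q2=[]
t=11-14: P1@Q0 runs 3, rem=1, I/O yield, promote→Q0. Q0=[P2,P3,P4,P1] Q1=[P5] Q2=[]
t=14-15: P2@Q0 runs 1, rem=5, I/O yield, promote→Q0. Q0=[P3,P4,P1,P2] Q1=[P5] Q2=[]
t=15-17: P3@Q0 runs 2, rem=1, I/O yield, promote→Q0. Q0=[P4,P1,P2,P3] Q1=[P5] Q2=[]
t=17-19: P4@Q0 runs 2, rem=3, I/O yield, promote→Q0. Q0=[P1,P2,P3,P4] Q1=[P5] Q2=[]
t=19-20: P1@Q0 runs 1, rem=0, completes. Q0=[P2,P3,P4] Q1=[P5] Q2=[]
t=20-21: P2@Q0 runs 1, rem=4, I/O yield, promote→Q0. Q0=[P3,P4,P2] Q1=[P5] Q2=[]
t=21-22: P3@Q0 runs 1, rem=0, completes. Q0=[P4,P2] Q1=[P5] Q2=[]
t=22-24: P4@Q0 runs 2, rem=1, I/O yield, promote→Q0. Q0=[P2,P4] Q1=[P5] Q2=[]
t=24-25: P2@Q0 runs 1, rem=3, I/O yield, promote→Q0. Q0=[P4,P2] Q1=[P5] Q2=[]
t=25-26: P4@Q0 runs 1, rem=0, completes. Q0=[P2] Q1=[P5] Q2=[]
t=26-27: P2@Q0 runs 1, rem=2, I/O yield, promote→Q0. Q0=[P2] Q1=[P5] Q2=[]
t=27-28: P2@Q0 runs 1, rem=1, I/O yield, promote→Q0. Q0=[P2] Q1=[P5] Q2=[]
t=28-29: P2@Q0 runs 1, rem=0, completes. Q0=[] Q1=[P5] Q2=[]
t=29-31: P5@Q1 runs 2, rem=0, completes. Q0=[] Q1=[] Q2=[]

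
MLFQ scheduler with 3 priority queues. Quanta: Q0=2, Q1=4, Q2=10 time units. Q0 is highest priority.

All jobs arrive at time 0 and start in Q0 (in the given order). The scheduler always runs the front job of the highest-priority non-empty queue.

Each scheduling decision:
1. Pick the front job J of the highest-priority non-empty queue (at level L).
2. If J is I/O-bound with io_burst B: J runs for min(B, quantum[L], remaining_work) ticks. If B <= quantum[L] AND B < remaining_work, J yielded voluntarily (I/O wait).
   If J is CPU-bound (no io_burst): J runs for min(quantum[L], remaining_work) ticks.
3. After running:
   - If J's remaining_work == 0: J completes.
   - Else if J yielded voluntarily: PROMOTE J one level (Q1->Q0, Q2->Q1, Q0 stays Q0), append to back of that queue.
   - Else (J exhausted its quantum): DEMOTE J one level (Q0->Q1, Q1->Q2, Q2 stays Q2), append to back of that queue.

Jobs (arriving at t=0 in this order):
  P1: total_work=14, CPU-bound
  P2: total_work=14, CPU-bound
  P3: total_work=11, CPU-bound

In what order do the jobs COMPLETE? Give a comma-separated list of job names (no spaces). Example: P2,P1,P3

Answer: P1,P2,P3

Derivation:
t=0-2: P1@Q0 runs 2, rem=12, quantum used, demote→Q1. Q0=[P2,P3] Q1=[P1] Q2=[]
t=2-4: P2@Q0 runs 2, rem=12, quantum used, demote→Q1. Q0=[P3] Q1=[P1,P2] Q2=[]
t=4-6: P3@Q0 runs 2, rem=9, quantum used, demote→Q1. Q0=[] Q1=[P1,P2,P3] Q2=[]
t=6-10: P1@Q1 runs 4, rem=8, quantum used, demote→Q2. Q0=[] Q1=[P2,P3] Q2=[P1]
t=10-14: P2@Q1 runs 4, rem=8, quantum used, demote→Q2. Q0=[] Q1=[P3] Q2=[P1,P2]
t=14-18: P3@Q1 runs 4, rem=5, quantum used, demote→Q2. Q0=[] Q1=[] Q2=[P1,P2,P3]
t=18-26: P1@Q2 runs 8, rem=0, completes. Q0=[] Q1=[] Q2=[P2,P3]
t=26-34: P2@Q2 runs 8, rem=0, completes. Q0=[] Q1=[] Q2=[P3]
t=34-39: P3@Q2 runs 5, rem=0, completes. Q0=[] Q1=[] Q2=[]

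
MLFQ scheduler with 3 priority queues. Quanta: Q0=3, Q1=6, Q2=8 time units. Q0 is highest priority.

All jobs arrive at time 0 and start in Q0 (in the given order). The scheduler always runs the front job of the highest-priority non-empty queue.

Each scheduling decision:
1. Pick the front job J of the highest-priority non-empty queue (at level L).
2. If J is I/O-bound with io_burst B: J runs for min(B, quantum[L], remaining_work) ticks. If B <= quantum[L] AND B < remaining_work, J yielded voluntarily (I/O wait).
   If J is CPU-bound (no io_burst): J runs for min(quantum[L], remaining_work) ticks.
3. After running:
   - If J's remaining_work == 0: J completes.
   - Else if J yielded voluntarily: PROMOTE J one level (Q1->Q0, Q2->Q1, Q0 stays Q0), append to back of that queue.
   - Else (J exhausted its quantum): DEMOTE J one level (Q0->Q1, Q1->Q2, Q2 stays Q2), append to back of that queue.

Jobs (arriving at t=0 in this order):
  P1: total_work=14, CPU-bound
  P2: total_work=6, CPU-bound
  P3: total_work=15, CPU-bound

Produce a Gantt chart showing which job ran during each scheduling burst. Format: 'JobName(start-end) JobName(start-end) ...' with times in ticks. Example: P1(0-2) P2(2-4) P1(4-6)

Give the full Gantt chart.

t=0-3: P1@Q0 runs 3, rem=11, quantum used, demote→Q1. Q0=[P2,P3] Q1=[P1] Q2=[]
t=3-6: P2@Q0 runs 3, rem=3, quantum used, demote→Q1. Q0=[P3] Q1=[P1,P2] Q2=[]
t=6-9: P3@Q0 runs 3, rem=12, quantum used, demote→Q1. Q0=[] Q1=[P1,P2,P3] Q2=[]
t=9-15: P1@Q1 runs 6, rem=5, quantum used, demote→Q2. Q0=[] Q1=[P2,P3] Q2=[P1]
t=15-18: P2@Q1 runs 3, rem=0, completes. Q0=[] Q1=[P3] Q2=[P1]
t=18-24: P3@Q1 runs 6, rem=6, quantum used, demote→Q2. Q0=[] Q1=[] Q2=[P1,P3]
t=24-29: P1@Q2 runs 5, rem=0, completes. Q0=[] Q1=[] Q2=[P3]
t=29-35: P3@Q2 runs 6, rem=0, completes. Q0=[] Q1=[] Q2=[]

Answer: P1(0-3) P2(3-6) P3(6-9) P1(9-15) P2(15-18) P3(18-24) P1(24-29) P3(29-35)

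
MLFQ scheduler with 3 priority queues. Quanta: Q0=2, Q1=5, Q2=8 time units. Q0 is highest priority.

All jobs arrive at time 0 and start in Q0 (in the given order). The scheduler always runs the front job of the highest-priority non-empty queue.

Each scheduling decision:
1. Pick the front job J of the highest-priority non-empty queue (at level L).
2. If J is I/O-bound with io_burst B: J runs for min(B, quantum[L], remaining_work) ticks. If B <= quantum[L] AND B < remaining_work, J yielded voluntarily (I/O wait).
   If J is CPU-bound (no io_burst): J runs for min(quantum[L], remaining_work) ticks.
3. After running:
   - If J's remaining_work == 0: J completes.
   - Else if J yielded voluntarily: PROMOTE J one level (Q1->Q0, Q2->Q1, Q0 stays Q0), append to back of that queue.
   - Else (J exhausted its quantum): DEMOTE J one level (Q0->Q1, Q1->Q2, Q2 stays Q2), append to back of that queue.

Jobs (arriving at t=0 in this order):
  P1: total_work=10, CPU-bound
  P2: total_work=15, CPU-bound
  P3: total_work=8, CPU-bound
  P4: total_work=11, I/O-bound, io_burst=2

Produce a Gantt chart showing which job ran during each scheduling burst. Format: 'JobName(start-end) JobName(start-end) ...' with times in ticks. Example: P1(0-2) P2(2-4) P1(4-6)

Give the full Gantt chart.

Answer: P1(0-2) P2(2-4) P3(4-6) P4(6-8) P4(8-10) P4(10-12) P4(12-14) P4(14-16) P4(16-17) P1(17-22) P2(22-27) P3(27-32) P1(32-35) P2(35-43) P3(43-44)

Derivation:
t=0-2: P1@Q0 runs 2, rem=8, quantum used, demote→Q1. Q0=[P2,P3,P4] Q1=[P1] Q2=[]
t=2-4: P2@Q0 runs 2, rem=13, quantum used, demote→Q1. Q0=[P3,P4] Q1=[P1,P2] Q2=[]
t=4-6: P3@Q0 runs 2, rem=6, quantum used, demote→Q1. Q0=[P4] Q1=[P1,P2,P3] Q2=[]
t=6-8: P4@Q0 runs 2, rem=9, I/O yield, promote→Q0. Q0=[P4] Q1=[P1,P2,P3] Q2=[]
t=8-10: P4@Q0 runs 2, rem=7, I/O yield, promote→Q0. Q0=[P4] Q1=[P1,P2,P3] Q2=[]
t=10-12: P4@Q0 runs 2, rem=5, I/O yield, promote→Q0. Q0=[P4] Q1=[P1,P2,P3] Q2=[]
t=12-14: P4@Q0 runs 2, rem=3, I/O yield, promote→Q0. Q0=[P4] Q1=[P1,P2,P3] Q2=[]
t=14-16: P4@Q0 runs 2, rem=1, I/O yield, promote→Q0. Q0=[P4] Q1=[P1,P2,P3] Q2=[]
t=16-17: P4@Q0 runs 1, rem=0, completes. Q0=[] Q1=[P1,P2,P3] Q2=[]
t=17-22: P1@Q1 runs 5, rem=3, quantum used, demote→Q2. Q0=[] Q1=[P2,P3] Q2=[P1]
t=22-27: P2@Q1 runs 5, rem=8, quantum used, demote→Q2. Q0=[] Q1=[P3] Q2=[P1,P2]
t=27-32: P3@Q1 runs 5, rem=1, quantum used, demote→Q2. Q0=[] Q1=[] Q2=[P1,P2,P3]
t=32-35: P1@Q2 runs 3, rem=0, completes. Q0=[] Q1=[] Q2=[P2,P3]
t=35-43: P2@Q2 runs 8, rem=0, completes. Q0=[] Q1=[] Q2=[P3]
t=43-44: P3@Q2 runs 1, rem=0, completes. Q0=[] Q1=[] Q2=[]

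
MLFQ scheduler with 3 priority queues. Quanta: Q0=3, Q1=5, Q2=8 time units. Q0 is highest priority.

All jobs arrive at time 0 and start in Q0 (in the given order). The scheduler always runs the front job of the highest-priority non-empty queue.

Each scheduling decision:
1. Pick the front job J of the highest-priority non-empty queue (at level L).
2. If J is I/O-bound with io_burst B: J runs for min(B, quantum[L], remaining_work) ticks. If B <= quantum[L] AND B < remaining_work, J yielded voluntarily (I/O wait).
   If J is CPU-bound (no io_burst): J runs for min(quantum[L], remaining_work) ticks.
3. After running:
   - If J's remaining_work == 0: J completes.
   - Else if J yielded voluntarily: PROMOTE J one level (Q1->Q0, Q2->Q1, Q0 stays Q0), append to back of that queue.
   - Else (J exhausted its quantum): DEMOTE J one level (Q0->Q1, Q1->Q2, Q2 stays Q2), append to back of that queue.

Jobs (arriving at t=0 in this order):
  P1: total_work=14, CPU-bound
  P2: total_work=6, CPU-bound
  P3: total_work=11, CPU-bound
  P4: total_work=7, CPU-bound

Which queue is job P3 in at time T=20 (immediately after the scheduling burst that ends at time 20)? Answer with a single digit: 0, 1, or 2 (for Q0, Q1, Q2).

Answer: 1

Derivation:
t=0-3: P1@Q0 runs 3, rem=11, quantum used, demote→Q1. Q0=[P2,P3,P4] Q1=[P1] Q2=[]
t=3-6: P2@Q0 runs 3, rem=3, quantum used, demote→Q1. Q0=[P3,P4] Q1=[P1,P2] Q2=[]
t=6-9: P3@Q0 runs 3, rem=8, quantum used, demote→Q1. Q0=[P4] Q1=[P1,P2,P3] Q2=[]
t=9-12: P4@Q0 runs 3, rem=4, quantum used, demote→Q1. Q0=[] Q1=[P1,P2,P3,P4] Q2=[]
t=12-17: P1@Q1 runs 5, rem=6, quantum used, demote→Q2. Q0=[] Q1=[P2,P3,P4] Q2=[P1]
t=17-20: P2@Q1 runs 3, rem=0, completes. Q0=[] Q1=[P3,P4] Q2=[P1]
t=20-25: P3@Q1 runs 5, rem=3, quantum used, demote→Q2. Q0=[] Q1=[P4] Q2=[P1,P3]
t=25-29: P4@Q1 runs 4, rem=0, completes. Q0=[] Q1=[] Q2=[P1,P3]
t=29-35: P1@Q2 runs 6, rem=0, completes. Q0=[] Q1=[] Q2=[P3]
t=35-38: P3@Q2 runs 3, rem=0, completes. Q0=[] Q1=[] Q2=[]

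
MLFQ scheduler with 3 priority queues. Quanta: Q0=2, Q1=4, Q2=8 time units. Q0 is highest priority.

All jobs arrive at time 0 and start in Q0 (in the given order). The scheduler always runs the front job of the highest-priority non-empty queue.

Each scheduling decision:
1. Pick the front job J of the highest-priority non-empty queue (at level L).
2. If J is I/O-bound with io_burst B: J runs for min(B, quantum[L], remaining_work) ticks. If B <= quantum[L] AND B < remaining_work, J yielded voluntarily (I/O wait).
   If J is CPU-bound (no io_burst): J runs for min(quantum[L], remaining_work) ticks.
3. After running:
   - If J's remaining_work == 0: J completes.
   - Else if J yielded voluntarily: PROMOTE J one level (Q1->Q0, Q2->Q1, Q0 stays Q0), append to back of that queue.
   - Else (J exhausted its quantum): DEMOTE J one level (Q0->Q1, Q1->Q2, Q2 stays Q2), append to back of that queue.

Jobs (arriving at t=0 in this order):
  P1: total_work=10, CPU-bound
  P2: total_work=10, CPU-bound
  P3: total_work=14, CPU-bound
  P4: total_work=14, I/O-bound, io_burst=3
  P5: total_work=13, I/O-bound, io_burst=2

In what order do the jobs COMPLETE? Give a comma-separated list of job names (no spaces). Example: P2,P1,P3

Answer: P5,P4,P1,P2,P3

Derivation:
t=0-2: P1@Q0 runs 2, rem=8, quantum used, demote→Q1. Q0=[P2,P3,P4,P5] Q1=[P1] Q2=[]
t=2-4: P2@Q0 runs 2, rem=8, quantum used, demote→Q1. Q0=[P3,P4,P5] Q1=[P1,P2] Q2=[]
t=4-6: P3@Q0 runs 2, rem=12, quantum used, demote→Q1. Q0=[P4,P5] Q1=[P1,P2,P3] Q2=[]
t=6-8: P4@Q0 runs 2, rem=12, quantum used, demote→Q1. Q0=[P5] Q1=[P1,P2,P3,P4] Q2=[]
t=8-10: P5@Q0 runs 2, rem=11, I/O yield, promote→Q0. Q0=[P5] Q1=[P1,P2,P3,P4] Q2=[]
t=10-12: P5@Q0 runs 2, rem=9, I/O yield, promote→Q0. Q0=[P5] Q1=[P1,P2,P3,P4] Q2=[]
t=12-14: P5@Q0 runs 2, rem=7, I/O yield, promote→Q0. Q0=[P5] Q1=[P1,P2,P3,P4] Q2=[]
t=14-16: P5@Q0 runs 2, rem=5, I/O yield, promote→Q0. Q0=[P5] Q1=[P1,P2,P3,P4] Q2=[]
t=16-18: P5@Q0 runs 2, rem=3, I/O yield, promote→Q0. Q0=[P5] Q1=[P1,P2,P3,P4] Q2=[]
t=18-20: P5@Q0 runs 2, rem=1, I/O yield, promote→Q0. Q0=[P5] Q1=[P1,P2,P3,P4] Q2=[]
t=20-21: P5@Q0 runs 1, rem=0, completes. Q0=[] Q1=[P1,P2,P3,P4] Q2=[]
t=21-25: P1@Q1 runs 4, rem=4, quantum used, demote→Q2. Q0=[] Q1=[P2,P3,P4] Q2=[P1]
t=25-29: P2@Q1 runs 4, rem=4, quantum used, demote→Q2. Q0=[] Q1=[P3,P4] Q2=[P1,P2]
t=29-33: P3@Q1 runs 4, rem=8, quantum used, demote→Q2. Q0=[] Q1=[P4] Q2=[P1,P2,P3]
t=33-36: P4@Q1 runs 3, rem=9, I/O yield, promote→Q0. Q0=[P4] Q1=[] Q2=[P1,P2,P3]
t=36-38: P4@Q0 runs 2, rem=7, quantum used, demote→Q1. Q0=[] Q1=[P4] Q2=[P1,P2,P3]
t=38-41: P4@Q1 runs 3, rem=4, I/O yield, promote→Q0. Q0=[P4] Q1=[] Q2=[P1,P2,P3]
t=41-43: P4@Q0 runs 2, rem=2, quantum used, demote→Q1. Q0=[] Q1=[P4] Q2=[P1,P2,P3]
t=43-45: P4@Q1 runs 2, rem=0, completes. Q0=[] Q1=[] Q2=[P1,P2,P3]
t=45-49: P1@Q2 runs 4, rem=0, completes. Q0=[] Q1=[] Q2=[P2,P3]
t=49-53: P2@Q2 runs 4, rem=0, completes. Q0=[] Q1=[] Q2=[P3]
t=53-61: P3@Q2 runs 8, rem=0, completes. Q0=[] Q1=[] Q2=[]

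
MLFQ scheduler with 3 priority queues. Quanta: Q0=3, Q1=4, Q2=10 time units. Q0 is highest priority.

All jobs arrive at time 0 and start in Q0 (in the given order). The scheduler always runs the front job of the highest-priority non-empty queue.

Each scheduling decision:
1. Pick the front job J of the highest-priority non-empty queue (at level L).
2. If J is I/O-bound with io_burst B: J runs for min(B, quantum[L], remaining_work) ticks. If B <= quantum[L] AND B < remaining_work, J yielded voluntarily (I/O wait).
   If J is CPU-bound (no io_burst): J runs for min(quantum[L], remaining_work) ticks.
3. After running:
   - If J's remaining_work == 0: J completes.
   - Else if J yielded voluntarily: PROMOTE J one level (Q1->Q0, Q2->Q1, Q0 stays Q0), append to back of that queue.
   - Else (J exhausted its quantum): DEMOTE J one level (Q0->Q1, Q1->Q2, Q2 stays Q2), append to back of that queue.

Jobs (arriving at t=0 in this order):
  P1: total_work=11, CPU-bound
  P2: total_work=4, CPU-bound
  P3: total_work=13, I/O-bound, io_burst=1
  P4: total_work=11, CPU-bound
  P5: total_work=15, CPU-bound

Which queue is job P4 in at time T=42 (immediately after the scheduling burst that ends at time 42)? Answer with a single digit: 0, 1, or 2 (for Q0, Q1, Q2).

Answer: 2

Derivation:
t=0-3: P1@Q0 runs 3, rem=8, quantum used, demote→Q1. Q0=[P2,P3,P4,P5] Q1=[P1] Q2=[]
t=3-6: P2@Q0 runs 3, rem=1, quantum used, demote→Q1. Q0=[P3,P4,P5] Q1=[P1,P2] Q2=[]
t=6-7: P3@Q0 runs 1, rem=12, I/O yield, promote→Q0. Q0=[P4,P5,P3] Q1=[P1,P2] Q2=[]
t=7-10: P4@Q0 runs 3, rem=8, quantum used, demote→Q1. Q0=[P5,P3] Q1=[P1,P2,P4] Q2=[]
t=10-13: P5@Q0 runs 3, rem=12, quantum used, demote→Q1. Q0=[P3] Q1=[P1,P2,P4,P5] Q2=[]
t=13-14: P3@Q0 runs 1, rem=11, I/O yield, promote→Q0. Q0=[P3] Q1=[P1,P2,P4,P5] Q2=[]
t=14-15: P3@Q0 runs 1, rem=10, I/O yield, promote→Q0. Q0=[P3] Q1=[P1,P2,P4,P5] Q2=[]
t=15-16: P3@Q0 runs 1, rem=9, I/O yield, promote→Q0. Q0=[P3] Q1=[P1,P2,P4,P5] Q2=[]
t=16-17: P3@Q0 runs 1, rem=8, I/O yield, promote→Q0. Q0=[P3] Q1=[P1,P2,P4,P5] Q2=[]
t=17-18: P3@Q0 runs 1, rem=7, I/O yield, promote→Q0. Q0=[P3] Q1=[P1,P2,P4,P5] Q2=[]
t=18-19: P3@Q0 runs 1, rem=6, I/O yield, promote→Q0. Q0=[P3] Q1=[P1,P2,P4,P5] Q2=[]
t=19-20: P3@Q0 runs 1, rem=5, I/O yield, promote→Q0. Q0=[P3] Q1=[P1,P2,P4,P5] Q2=[]
t=20-21: P3@Q0 runs 1, rem=4, I/O yield, promote→Q0. Q0=[P3] Q1=[P1,P2,P4,P5] Q2=[]
t=21-22: P3@Q0 runs 1, rem=3, I/O yield, promote→Q0. Q0=[P3] Q1=[P1,P2,P4,P5] Q2=[]
t=22-23: P3@Q0 runs 1, rem=2, I/O yield, promote→Q0. Q0=[P3] Q1=[P1,P2,P4,P5] Q2=[]
t=23-24: P3@Q0 runs 1, rem=1, I/O yield, promote→Q0. Q0=[P3] Q1=[P1,P2,P4,P5] Q2=[]
t=24-25: P3@Q0 runs 1, rem=0, completes. Q0=[] Q1=[P1,P2,P4,P5] Q2=[]
t=25-29: P1@Q1 runs 4, rem=4, quantum used, demote→Q2. Q0=[] Q1=[P2,P4,P5] Q2=[P1]
t=29-30: P2@Q1 runs 1, rem=0, completes. Q0=[] Q1=[P4,P5] Q2=[P1]
t=30-34: P4@Q1 runs 4, rem=4, quantum used, demote→Q2. Q0=[] Q1=[P5] Q2=[P1,P4]
t=34-38: P5@Q1 runs 4, rem=8, quantum used, demote→Q2. Q0=[] Q1=[] Q2=[P1,P4,P5]
t=38-42: P1@Q2 runs 4, rem=0, completes. Q0=[] Q1=[] Q2=[P4,P5]
t=42-46: P4@Q2 runs 4, rem=0, completes. Q0=[] Q1=[] Q2=[P5]
t=46-54: P5@Q2 runs 8, rem=0, completes. Q0=[] Q1=[] Q2=[]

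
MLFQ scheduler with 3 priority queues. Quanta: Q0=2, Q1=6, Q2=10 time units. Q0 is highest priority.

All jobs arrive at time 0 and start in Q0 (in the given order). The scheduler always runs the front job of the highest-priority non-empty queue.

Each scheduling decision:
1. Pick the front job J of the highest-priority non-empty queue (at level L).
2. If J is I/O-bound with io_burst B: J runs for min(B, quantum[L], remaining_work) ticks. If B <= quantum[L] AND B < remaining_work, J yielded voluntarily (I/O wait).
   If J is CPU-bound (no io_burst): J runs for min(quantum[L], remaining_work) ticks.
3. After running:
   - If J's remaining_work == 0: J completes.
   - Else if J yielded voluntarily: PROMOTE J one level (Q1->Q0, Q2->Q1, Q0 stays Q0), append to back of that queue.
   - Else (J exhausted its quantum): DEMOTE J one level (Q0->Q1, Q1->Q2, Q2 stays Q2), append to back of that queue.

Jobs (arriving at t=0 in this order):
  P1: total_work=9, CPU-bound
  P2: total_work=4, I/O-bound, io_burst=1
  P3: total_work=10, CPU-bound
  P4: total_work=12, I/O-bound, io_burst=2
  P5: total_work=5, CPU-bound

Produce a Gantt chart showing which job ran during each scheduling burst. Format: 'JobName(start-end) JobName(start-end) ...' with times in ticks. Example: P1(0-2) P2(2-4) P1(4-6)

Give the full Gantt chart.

Answer: P1(0-2) P2(2-3) P3(3-5) P4(5-7) P5(7-9) P2(9-10) P4(10-12) P2(12-13) P4(13-15) P2(15-16) P4(16-18) P4(18-20) P4(20-22) P1(22-28) P3(28-34) P5(34-37) P1(37-38) P3(38-40)

Derivation:
t=0-2: P1@Q0 runs 2, rem=7, quantum used, demote→Q1. Q0=[P2,P3,P4,P5] Q1=[P1] Q2=[]
t=2-3: P2@Q0 runs 1, rem=3, I/O yield, promote→Q0. Q0=[P3,P4,P5,P2] Q1=[P1] Q2=[]
t=3-5: P3@Q0 runs 2, rem=8, quantum used, demote→Q1. Q0=[P4,P5,P2] Q1=[P1,P3] Q2=[]
t=5-7: P4@Q0 runs 2, rem=10, I/O yield, promote→Q0. Q0=[P5,P2,P4] Q1=[P1,P3] Q2=[]
t=7-9: P5@Q0 runs 2, rem=3, quantum used, demote→Q1. Q0=[P2,P4] Q1=[P1,P3,P5] Q2=[]
t=9-10: P2@Q0 runs 1, rem=2, I/O yield, promote→Q0. Q0=[P4,P2] Q1=[P1,P3,P5] Q2=[]
t=10-12: P4@Q0 runs 2, rem=8, I/O yield, promote→Q0. Q0=[P2,P4] Q1=[P1,P3,P5] Q2=[]
t=12-13: P2@Q0 runs 1, rem=1, I/O yield, promote→Q0. Q0=[P4,P2] Q1=[P1,P3,P5] Q2=[]
t=13-15: P4@Q0 runs 2, rem=6, I/O yield, promote→Q0. Q0=[P2,P4] Q1=[P1,P3,P5] Q2=[]
t=15-16: P2@Q0 runs 1, rem=0, completes. Q0=[P4] Q1=[P1,P3,P5] Q2=[]
t=16-18: P4@Q0 runs 2, rem=4, I/O yield, promote→Q0. Q0=[P4] Q1=[P1,P3,P5] Q2=[]
t=18-20: P4@Q0 runs 2, rem=2, I/O yield, promote→Q0. Q0=[P4] Q1=[P1,P3,P5] Q2=[]
t=20-22: P4@Q0 runs 2, rem=0, completes. Q0=[] Q1=[P1,P3,P5] Q2=[]
t=22-28: P1@Q1 runs 6, rem=1, quantum used, demote→Q2. Q0=[] Q1=[P3,P5] Q2=[P1]
t=28-34: P3@Q1 runs 6, rem=2, quantum used, demote→Q2. Q0=[] Q1=[P5] Q2=[P1,P3]
t=34-37: P5@Q1 runs 3, rem=0, completes. Q0=[] Q1=[] Q2=[P1,P3]
t=37-38: P1@Q2 runs 1, rem=0, completes. Q0=[] Q1=[] Q2=[P3]
t=38-40: P3@Q2 runs 2, rem=0, completes. Q0=[] Q1=[] Q2=[]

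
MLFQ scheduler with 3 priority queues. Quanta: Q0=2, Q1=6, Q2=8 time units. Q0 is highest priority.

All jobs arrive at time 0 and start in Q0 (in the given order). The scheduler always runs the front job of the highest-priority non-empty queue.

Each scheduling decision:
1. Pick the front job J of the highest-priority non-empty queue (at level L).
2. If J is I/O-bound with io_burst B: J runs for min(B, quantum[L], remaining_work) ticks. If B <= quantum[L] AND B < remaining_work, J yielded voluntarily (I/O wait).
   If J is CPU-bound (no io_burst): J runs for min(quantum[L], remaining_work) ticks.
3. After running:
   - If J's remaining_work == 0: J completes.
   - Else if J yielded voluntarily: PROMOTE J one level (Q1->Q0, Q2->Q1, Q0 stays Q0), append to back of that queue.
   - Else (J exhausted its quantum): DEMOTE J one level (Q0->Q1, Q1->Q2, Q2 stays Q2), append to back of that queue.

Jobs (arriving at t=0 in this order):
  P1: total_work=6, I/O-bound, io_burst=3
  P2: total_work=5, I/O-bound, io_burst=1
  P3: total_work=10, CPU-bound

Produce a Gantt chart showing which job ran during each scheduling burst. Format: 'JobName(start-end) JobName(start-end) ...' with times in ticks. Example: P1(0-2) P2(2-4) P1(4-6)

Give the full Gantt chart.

Answer: P1(0-2) P2(2-3) P3(3-5) P2(5-6) P2(6-7) P2(7-8) P2(8-9) P1(9-12) P1(12-13) P3(13-19) P3(19-21)

Derivation:
t=0-2: P1@Q0 runs 2, rem=4, quantum used, demote→Q1. Q0=[P2,P3] Q1=[P1] Q2=[]
t=2-3: P2@Q0 runs 1, rem=4, I/O yield, promote→Q0. Q0=[P3,P2] Q1=[P1] Q2=[]
t=3-5: P3@Q0 runs 2, rem=8, quantum used, demote→Q1. Q0=[P2] Q1=[P1,P3] Q2=[]
t=5-6: P2@Q0 runs 1, rem=3, I/O yield, promote→Q0. Q0=[P2] Q1=[P1,P3] Q2=[]
t=6-7: P2@Q0 runs 1, rem=2, I/O yield, promote→Q0. Q0=[P2] Q1=[P1,P3] Q2=[]
t=7-8: P2@Q0 runs 1, rem=1, I/O yield, promote→Q0. Q0=[P2] Q1=[P1,P3] Q2=[]
t=8-9: P2@Q0 runs 1, rem=0, completes. Q0=[] Q1=[P1,P3] Q2=[]
t=9-12: P1@Q1 runs 3, rem=1, I/O yield, promote→Q0. Q0=[P1] Q1=[P3] Q2=[]
t=12-13: P1@Q0 runs 1, rem=0, completes. Q0=[] Q1=[P3] Q2=[]
t=13-19: P3@Q1 runs 6, rem=2, quantum used, demote→Q2. Q0=[] Q1=[] Q2=[P3]
t=19-21: P3@Q2 runs 2, rem=0, completes. Q0=[] Q1=[] Q2=[]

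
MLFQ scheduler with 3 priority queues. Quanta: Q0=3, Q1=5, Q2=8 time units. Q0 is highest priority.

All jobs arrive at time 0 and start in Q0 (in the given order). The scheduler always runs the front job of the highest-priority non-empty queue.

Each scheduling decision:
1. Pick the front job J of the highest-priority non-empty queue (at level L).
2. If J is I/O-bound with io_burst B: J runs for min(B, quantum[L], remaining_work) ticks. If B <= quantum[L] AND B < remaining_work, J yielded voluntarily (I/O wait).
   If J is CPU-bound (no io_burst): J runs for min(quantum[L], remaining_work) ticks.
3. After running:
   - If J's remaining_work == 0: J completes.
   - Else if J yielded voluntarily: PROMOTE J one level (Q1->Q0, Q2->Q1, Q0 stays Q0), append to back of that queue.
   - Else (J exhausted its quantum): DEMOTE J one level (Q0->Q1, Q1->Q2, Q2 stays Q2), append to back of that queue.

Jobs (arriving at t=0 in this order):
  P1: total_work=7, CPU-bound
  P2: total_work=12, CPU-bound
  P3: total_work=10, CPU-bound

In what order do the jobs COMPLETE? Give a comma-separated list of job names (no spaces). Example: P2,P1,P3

t=0-3: P1@Q0 runs 3, rem=4, quantum used, demote→Q1. Q0=[P2,P3] Q1=[P1] Q2=[]
t=3-6: P2@Q0 runs 3, rem=9, quantum used, demote→Q1. Q0=[P3] Q1=[P1,P2] Q2=[]
t=6-9: P3@Q0 runs 3, rem=7, quantum used, demote→Q1. Q0=[] Q1=[P1,P2,P3] Q2=[]
t=9-13: P1@Q1 runs 4, rem=0, completes. Q0=[] Q1=[P2,P3] Q2=[]
t=13-18: P2@Q1 runs 5, rem=4, quantum used, demote→Q2. Q0=[] Q1=[P3] Q2=[P2]
t=18-23: P3@Q1 runs 5, rem=2, quantum used, demote→Q2. Q0=[] Q1=[] Q2=[P2,P3]
t=23-27: P2@Q2 runs 4, rem=0, completes. Q0=[] Q1=[] Q2=[P3]
t=27-29: P3@Q2 runs 2, rem=0, completes. Q0=[] Q1=[] Q2=[]

Answer: P1,P2,P3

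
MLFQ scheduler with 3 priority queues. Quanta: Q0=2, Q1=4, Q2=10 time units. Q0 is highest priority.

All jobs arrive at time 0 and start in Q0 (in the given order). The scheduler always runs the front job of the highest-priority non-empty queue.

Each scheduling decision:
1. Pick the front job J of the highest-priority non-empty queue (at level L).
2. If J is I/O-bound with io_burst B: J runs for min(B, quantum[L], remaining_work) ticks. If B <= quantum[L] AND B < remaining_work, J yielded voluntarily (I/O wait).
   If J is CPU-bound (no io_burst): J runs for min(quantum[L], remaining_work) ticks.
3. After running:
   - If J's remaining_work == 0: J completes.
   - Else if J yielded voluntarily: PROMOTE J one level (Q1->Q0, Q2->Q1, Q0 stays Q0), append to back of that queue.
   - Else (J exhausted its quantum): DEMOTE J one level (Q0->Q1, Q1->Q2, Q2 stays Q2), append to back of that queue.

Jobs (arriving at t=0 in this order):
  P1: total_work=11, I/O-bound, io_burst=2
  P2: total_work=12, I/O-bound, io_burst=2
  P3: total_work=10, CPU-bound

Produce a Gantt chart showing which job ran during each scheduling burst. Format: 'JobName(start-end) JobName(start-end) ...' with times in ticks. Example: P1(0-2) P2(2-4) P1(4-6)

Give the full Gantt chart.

Answer: P1(0-2) P2(2-4) P3(4-6) P1(6-8) P2(8-10) P1(10-12) P2(12-14) P1(14-16) P2(16-18) P1(18-20) P2(20-22) P1(22-23) P2(23-25) P3(25-29) P3(29-33)

Derivation:
t=0-2: P1@Q0 runs 2, rem=9, I/O yield, promote→Q0. Q0=[P2,P3,P1] Q1=[] Q2=[]
t=2-4: P2@Q0 runs 2, rem=10, I/O yield, promote→Q0. Q0=[P3,P1,P2] Q1=[] Q2=[]
t=4-6: P3@Q0 runs 2, rem=8, quantum used, demote→Q1. Q0=[P1,P2] Q1=[P3] Q2=[]
t=6-8: P1@Q0 runs 2, rem=7, I/O yield, promote→Q0. Q0=[P2,P1] Q1=[P3] Q2=[]
t=8-10: P2@Q0 runs 2, rem=8, I/O yield, promote→Q0. Q0=[P1,P2] Q1=[P3] Q2=[]
t=10-12: P1@Q0 runs 2, rem=5, I/O yield, promote→Q0. Q0=[P2,P1] Q1=[P3] Q2=[]
t=12-14: P2@Q0 runs 2, rem=6, I/O yield, promote→Q0. Q0=[P1,P2] Q1=[P3] Q2=[]
t=14-16: P1@Q0 runs 2, rem=3, I/O yield, promote→Q0. Q0=[P2,P1] Q1=[P3] Q2=[]
t=16-18: P2@Q0 runs 2, rem=4, I/O yield, promote→Q0. Q0=[P1,P2] Q1=[P3] Q2=[]
t=18-20: P1@Q0 runs 2, rem=1, I/O yield, promote→Q0. Q0=[P2,P1] Q1=[P3] Q2=[]
t=20-22: P2@Q0 runs 2, rem=2, I/O yield, promote→Q0. Q0=[P1,P2] Q1=[P3] Q2=[]
t=22-23: P1@Q0 runs 1, rem=0, completes. Q0=[P2] Q1=[P3] Q2=[]
t=23-25: P2@Q0 runs 2, rem=0, completes. Q0=[] Q1=[P3] Q2=[]
t=25-29: P3@Q1 runs 4, rem=4, quantum used, demote→Q2. Q0=[] Q1=[] Q2=[P3]
t=29-33: P3@Q2 runs 4, rem=0, completes. Q0=[] Q1=[] Q2=[]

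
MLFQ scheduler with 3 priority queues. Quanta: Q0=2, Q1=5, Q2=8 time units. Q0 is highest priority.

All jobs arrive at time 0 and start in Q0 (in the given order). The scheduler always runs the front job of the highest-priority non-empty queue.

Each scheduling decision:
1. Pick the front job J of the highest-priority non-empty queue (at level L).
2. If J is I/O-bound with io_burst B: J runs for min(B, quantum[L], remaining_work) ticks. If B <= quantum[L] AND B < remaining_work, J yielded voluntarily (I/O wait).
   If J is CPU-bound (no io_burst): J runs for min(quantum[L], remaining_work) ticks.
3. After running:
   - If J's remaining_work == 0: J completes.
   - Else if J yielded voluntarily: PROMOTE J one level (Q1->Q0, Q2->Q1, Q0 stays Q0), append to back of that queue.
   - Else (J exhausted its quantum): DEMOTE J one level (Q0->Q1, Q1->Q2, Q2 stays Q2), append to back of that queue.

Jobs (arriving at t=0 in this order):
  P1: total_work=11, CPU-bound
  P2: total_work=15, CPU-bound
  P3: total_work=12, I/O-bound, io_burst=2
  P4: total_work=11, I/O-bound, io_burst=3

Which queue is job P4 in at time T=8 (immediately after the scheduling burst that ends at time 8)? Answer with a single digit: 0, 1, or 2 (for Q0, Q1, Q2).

Answer: 1

Derivation:
t=0-2: P1@Q0 runs 2, rem=9, quantum used, demote→Q1. Q0=[P2,P3,P4] Q1=[P1] Q2=[]
t=2-4: P2@Q0 runs 2, rem=13, quantum used, demote→Q1. Q0=[P3,P4] Q1=[P1,P2] Q2=[]
t=4-6: P3@Q0 runs 2, rem=10, I/O yield, promote→Q0. Q0=[P4,P3] Q1=[P1,P2] Q2=[]
t=6-8: P4@Q0 runs 2, rem=9, quantum used, demote→Q1. Q0=[P3] Q1=[P1,P2,P4] Q2=[]
t=8-10: P3@Q0 runs 2, rem=8, I/O yield, promote→Q0. Q0=[P3] Q1=[P1,P2,P4] Q2=[]
t=10-12: P3@Q0 runs 2, rem=6, I/O yield, promote→Q0. Q0=[P3] Q1=[P1,P2,P4] Q2=[]
t=12-14: P3@Q0 runs 2, rem=4, I/O yield, promote→Q0. Q0=[P3] Q1=[P1,P2,P4] Q2=[]
t=14-16: P3@Q0 runs 2, rem=2, I/O yield, promote→Q0. Q0=[P3] Q1=[P1,P2,P4] Q2=[]
t=16-18: P3@Q0 runs 2, rem=0, completes. Q0=[] Q1=[P1,P2,P4] Q2=[]
t=18-23: P1@Q1 runs 5, rem=4, quantum used, demote→Q2. Q0=[] Q1=[P2,P4] Q2=[P1]
t=23-28: P2@Q1 runs 5, rem=8, quantum used, demote→Q2. Q0=[] Q1=[P4] Q2=[P1,P2]
t=28-31: P4@Q1 runs 3, rem=6, I/O yield, promote→Q0. Q0=[P4] Q1=[] Q2=[P1,P2]
t=31-33: P4@Q0 runs 2, rem=4, quantum used, demote→Q1. Q0=[] Q1=[P4] Q2=[P1,P2]
t=33-36: P4@Q1 runs 3, rem=1, I/O yield, promote→Q0. Q0=[P4] Q1=[] Q2=[P1,P2]
t=36-37: P4@Q0 runs 1, rem=0, completes. Q0=[] Q1=[] Q2=[P1,P2]
t=37-41: P1@Q2 runs 4, rem=0, completes. Q0=[] Q1=[] Q2=[P2]
t=41-49: P2@Q2 runs 8, rem=0, completes. Q0=[] Q1=[] Q2=[]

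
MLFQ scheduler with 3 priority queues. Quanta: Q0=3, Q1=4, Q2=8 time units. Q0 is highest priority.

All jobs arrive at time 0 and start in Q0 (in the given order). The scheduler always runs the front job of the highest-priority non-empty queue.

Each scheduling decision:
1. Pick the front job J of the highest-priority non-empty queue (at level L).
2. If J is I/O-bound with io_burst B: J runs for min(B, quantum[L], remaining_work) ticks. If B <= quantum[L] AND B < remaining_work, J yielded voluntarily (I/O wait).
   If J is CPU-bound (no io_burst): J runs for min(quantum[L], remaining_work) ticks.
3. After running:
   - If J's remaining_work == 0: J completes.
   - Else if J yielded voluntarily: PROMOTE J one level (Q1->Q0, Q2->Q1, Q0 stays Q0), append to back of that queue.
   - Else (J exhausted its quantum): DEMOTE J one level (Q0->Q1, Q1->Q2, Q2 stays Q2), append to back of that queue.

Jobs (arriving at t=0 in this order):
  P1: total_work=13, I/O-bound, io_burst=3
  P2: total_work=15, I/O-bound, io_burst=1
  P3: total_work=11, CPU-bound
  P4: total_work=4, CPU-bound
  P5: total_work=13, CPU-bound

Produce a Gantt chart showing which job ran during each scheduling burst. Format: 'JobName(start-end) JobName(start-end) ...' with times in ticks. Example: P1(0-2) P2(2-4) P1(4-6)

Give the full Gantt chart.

Answer: P1(0-3) P2(3-4) P3(4-7) P4(7-10) P5(10-13) P1(13-16) P2(16-17) P1(17-20) P2(20-21) P1(21-24) P2(24-25) P1(25-26) P2(26-27) P2(27-28) P2(28-29) P2(29-30) P2(30-31) P2(31-32) P2(32-33) P2(33-34) P2(34-35) P2(35-36) P2(36-37) P3(37-41) P4(41-42) P5(42-46) P3(46-50) P5(50-56)

Derivation:
t=0-3: P1@Q0 runs 3, rem=10, I/O yield, promote→Q0. Q0=[P2,P3,P4,P5,P1] Q1=[] Q2=[]
t=3-4: P2@Q0 runs 1, rem=14, I/O yield, promote→Q0. Q0=[P3,P4,P5,P1,P2] Q1=[] Q2=[]
t=4-7: P3@Q0 runs 3, rem=8, quantum used, demote→Q1. Q0=[P4,P5,P1,P2] Q1=[P3] Q2=[]
t=7-10: P4@Q0 runs 3, rem=1, quantum used, demote→Q1. Q0=[P5,P1,P2] Q1=[P3,P4] Q2=[]
t=10-13: P5@Q0 runs 3, rem=10, quantum used, demote→Q1. Q0=[P1,P2] Q1=[P3,P4,P5] Q2=[]
t=13-16: P1@Q0 runs 3, rem=7, I/O yield, promote→Q0. Q0=[P2,P1] Q1=[P3,P4,P5] Q2=[]
t=16-17: P2@Q0 runs 1, rem=13, I/O yield, promote→Q0. Q0=[P1,P2] Q1=[P3,P4,P5] Q2=[]
t=17-20: P1@Q0 runs 3, rem=4, I/O yield, promote→Q0. Q0=[P2,P1] Q1=[P3,P4,P5] Q2=[]
t=20-21: P2@Q0 runs 1, rem=12, I/O yield, promote→Q0. Q0=[P1,P2] Q1=[P3,P4,P5] Q2=[]
t=21-24: P1@Q0 runs 3, rem=1, I/O yield, promote→Q0. Q0=[P2,P1] Q1=[P3,P4,P5] Q2=[]
t=24-25: P2@Q0 runs 1, rem=11, I/O yield, promote→Q0. Q0=[P1,P2] Q1=[P3,P4,P5] Q2=[]
t=25-26: P1@Q0 runs 1, rem=0, completes. Q0=[P2] Q1=[P3,P4,P5] Q2=[]
t=26-27: P2@Q0 runs 1, rem=10, I/O yield, promote→Q0. Q0=[P2] Q1=[P3,P4,P5] Q2=[]
t=27-28: P2@Q0 runs 1, rem=9, I/O yield, promote→Q0. Q0=[P2] Q1=[P3,P4,P5] Q2=[]
t=28-29: P2@Q0 runs 1, rem=8, I/O yield, promote→Q0. Q0=[P2] Q1=[P3,P4,P5] Q2=[]
t=29-30: P2@Q0 runs 1, rem=7, I/O yield, promote→Q0. Q0=[P2] Q1=[P3,P4,P5] Q2=[]
t=30-31: P2@Q0 runs 1, rem=6, I/O yield, promote→Q0. Q0=[P2] Q1=[P3,P4,P5] Q2=[]
t=31-32: P2@Q0 runs 1, rem=5, I/O yield, promote→Q0. Q0=[P2] Q1=[P3,P4,P5] Q2=[]
t=32-33: P2@Q0 runs 1, rem=4, I/O yield, promote→Q0. Q0=[P2] Q1=[P3,P4,P5] Q2=[]
t=33-34: P2@Q0 runs 1, rem=3, I/O yield, promote→Q0. Q0=[P2] Q1=[P3,P4,P5] Q2=[]
t=34-35: P2@Q0 runs 1, rem=2, I/O yield, promote→Q0. Q0=[P2] Q1=[P3,P4,P5] Q2=[]
t=35-36: P2@Q0 runs 1, rem=1, I/O yield, promote→Q0. Q0=[P2] Q1=[P3,P4,P5] Q2=[]
t=36-37: P2@Q0 runs 1, rem=0, completes. Q0=[] Q1=[P3,P4,P5] Q2=[]
t=37-41: P3@Q1 runs 4, rem=4, quantum used, demote→Q2. Q0=[] Q1=[P4,P5] Q2=[P3]
t=41-42: P4@Q1 runs 1, rem=0, completes. Q0=[] Q1=[P5] Q2=[P3]
t=42-46: P5@Q1 runs 4, rem=6, quantum used, demote→Q2. Q0=[] Q1=[] Q2=[P3,P5]
t=46-50: P3@Q2 runs 4, rem=0, completes. Q0=[] Q1=[] Q2=[P5]
t=50-56: P5@Q2 runs 6, rem=0, completes. Q0=[] Q1=[] Q2=[]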